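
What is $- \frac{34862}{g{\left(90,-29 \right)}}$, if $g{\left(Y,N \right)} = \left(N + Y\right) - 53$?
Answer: $- \frac{17431}{4} \approx -4357.8$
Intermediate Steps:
$g{\left(Y,N \right)} = -53 + N + Y$
$- \frac{34862}{g{\left(90,-29 \right)}} = - \frac{34862}{-53 - 29 + 90} = - \frac{34862}{8} = \left(-34862\right) \frac{1}{8} = - \frac{17431}{4}$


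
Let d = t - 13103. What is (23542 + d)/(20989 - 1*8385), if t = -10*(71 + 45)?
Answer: 9279/12604 ≈ 0.73619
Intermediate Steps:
t = -1160 (t = -10*116 = -1160)
d = -14263 (d = -1160 - 13103 = -14263)
(23542 + d)/(20989 - 1*8385) = (23542 - 14263)/(20989 - 1*8385) = 9279/(20989 - 8385) = 9279/12604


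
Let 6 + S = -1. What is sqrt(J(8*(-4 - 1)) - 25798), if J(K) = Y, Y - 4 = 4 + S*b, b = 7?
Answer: 9*I*sqrt(319) ≈ 160.75*I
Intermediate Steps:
S = -7 (S = -6 - 1 = -7)
Y = -41 (Y = 4 + (4 - 7*7) = 4 + (4 - 49) = 4 - 45 = -41)
J(K) = -41
sqrt(J(8*(-4 - 1)) - 25798) = sqrt(-41 - 25798) = sqrt(-25839) = 9*I*sqrt(319)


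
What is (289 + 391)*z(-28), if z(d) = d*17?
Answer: -323680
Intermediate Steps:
z(d) = 17*d
(289 + 391)*z(-28) = (289 + 391)*(17*(-28)) = 680*(-476) = -323680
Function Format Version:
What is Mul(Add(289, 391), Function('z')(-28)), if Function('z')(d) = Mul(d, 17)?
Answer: -323680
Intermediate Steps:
Function('z')(d) = Mul(17, d)
Mul(Add(289, 391), Function('z')(-28)) = Mul(Add(289, 391), Mul(17, -28)) = Mul(680, -476) = -323680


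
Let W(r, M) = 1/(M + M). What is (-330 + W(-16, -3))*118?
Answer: -116879/3 ≈ -38960.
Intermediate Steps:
W(r, M) = 1/(2*M)
(-330 + W(-16, -3))*118 = (-330 + (½)/(-3))*118 = (-330 + (½)*(-⅓))*118 = (-330 - ⅙)*118 = -1981/6*118 = -116879/3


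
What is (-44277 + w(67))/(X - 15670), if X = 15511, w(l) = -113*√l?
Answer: 14759/53 + 113*√67/159 ≈ 284.29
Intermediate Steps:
(-44277 + w(67))/(X - 15670) = (-44277 - 113*√67)/(15511 - 15670) = (-44277 - 113*√67)/(-159) = (-44277 - 113*√67)*(-1/159) = 14759/53 + 113*√67/159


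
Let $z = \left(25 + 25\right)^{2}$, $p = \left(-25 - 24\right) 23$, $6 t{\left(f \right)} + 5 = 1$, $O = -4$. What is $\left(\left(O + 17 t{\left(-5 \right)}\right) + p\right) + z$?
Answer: $\frac{4073}{3} \approx 1357.7$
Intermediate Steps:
$t{\left(f \right)} = - \frac{2}{3}$ ($t{\left(f \right)} = - \frac{5}{6} + \frac{1}{6} \cdot 1 = - \frac{5}{6} + \frac{1}{6} = - \frac{2}{3}$)
$p = -1127$ ($p = \left(-49\right) 23 = -1127$)
$z = 2500$ ($z = 50^{2} = 2500$)
$\left(\left(O + 17 t{\left(-5 \right)}\right) + p\right) + z = \left(\left(-4 + 17 \left(- \frac{2}{3}\right)\right) - 1127\right) + 2500 = \left(\left(-4 - \frac{34}{3}\right) - 1127\right) + 2500 = \left(- \frac{46}{3} - 1127\right) + 2500 = - \frac{3427}{3} + 2500 = \frac{4073}{3}$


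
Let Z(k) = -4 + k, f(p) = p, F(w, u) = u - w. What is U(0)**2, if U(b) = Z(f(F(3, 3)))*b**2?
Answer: 0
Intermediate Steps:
U(b) = -4*b**2 (U(b) = (-4 + (3 - 1*3))*b**2 = (-4 + (3 - 3))*b**2 = (-4 + 0)*b**2 = -4*b**2)
U(0)**2 = (-4*0**2)**2 = (-4*0)**2 = 0**2 = 0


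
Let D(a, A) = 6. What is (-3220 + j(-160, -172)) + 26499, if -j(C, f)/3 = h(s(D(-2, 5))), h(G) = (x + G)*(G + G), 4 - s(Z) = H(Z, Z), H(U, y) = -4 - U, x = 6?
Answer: 21599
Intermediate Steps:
s(Z) = 8 + Z (s(Z) = 4 - (-4 - Z) = 4 + (4 + Z) = 8 + Z)
h(G) = 2*G*(6 + G) (h(G) = (6 + G)*(G + G) = (6 + G)*(2*G) = 2*G*(6 + G))
j(C, f) = -1680 (j(C, f) = -6*(8 + 6)*(6 + (8 + 6)) = -6*14*(6 + 14) = -6*14*20 = -3*560 = -1680)
(-3220 + j(-160, -172)) + 26499 = (-3220 - 1680) + 26499 = -4900 + 26499 = 21599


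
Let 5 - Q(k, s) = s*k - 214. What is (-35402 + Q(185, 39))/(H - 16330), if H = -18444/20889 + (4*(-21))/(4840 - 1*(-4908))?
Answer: 719444496738/277116139129 ≈ 2.5962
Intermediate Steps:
H = -15128899/16968831 (H = -18444*1/20889 - 84/(4840 + 4908) = -6148/6963 - 84/9748 = -6148/6963 - 84*1/9748 = -6148/6963 - 21/2437 = -15128899/16968831 ≈ -0.89157)
Q(k, s) = 219 - k*s (Q(k, s) = 5 - (s*k - 214) = 5 - (k*s - 214) = 5 - (-214 + k*s) = 5 + (214 - k*s) = 219 - k*s)
(-35402 + Q(185, 39))/(H - 16330) = (-35402 + (219 - 1*185*39))/(-15128899/16968831 - 16330) = (-35402 + (219 - 7215))/(-277116139129/16968831) = (-35402 - 6996)*(-16968831/277116139129) = -42398*(-16968831/277116139129) = 719444496738/277116139129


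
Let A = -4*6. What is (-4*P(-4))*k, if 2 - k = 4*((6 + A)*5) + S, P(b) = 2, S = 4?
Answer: -2864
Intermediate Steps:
A = -24
k = 358 (k = 2 - (4*((6 - 24)*5) + 4) = 2 - (4*(-18*5) + 4) = 2 - (4*(-90) + 4) = 2 - (-360 + 4) = 2 - 1*(-356) = 2 + 356 = 358)
(-4*P(-4))*k = -4*2*358 = -8*358 = -2864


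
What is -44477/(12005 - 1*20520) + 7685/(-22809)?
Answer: 949038118/194218635 ≈ 4.8864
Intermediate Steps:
-44477/(12005 - 1*20520) + 7685/(-22809) = -44477/(12005 - 20520) + 7685*(-1/22809) = -44477/(-8515) - 7685/22809 = -44477*(-1/8515) - 7685/22809 = 44477/8515 - 7685/22809 = 949038118/194218635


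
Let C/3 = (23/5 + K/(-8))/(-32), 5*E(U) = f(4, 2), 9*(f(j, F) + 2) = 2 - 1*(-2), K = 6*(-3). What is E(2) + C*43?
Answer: -160849/5760 ≈ -27.925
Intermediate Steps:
K = -18
f(j, F) = -14/9 (f(j, F) = -2 + (2 - 1*(-2))/9 = -2 + (2 + 2)/9 = -2 + (⅑)*4 = -2 + 4/9 = -14/9)
E(U) = -14/45 (E(U) = (⅕)*(-14/9) = -14/45)
C = -411/640 (C = 3*((23/5 - 18/(-8))/(-32)) = 3*((23*(⅕) - 18*(-⅛))*(-1/32)) = 3*((23/5 + 9/4)*(-1/32)) = 3*((137/20)*(-1/32)) = 3*(-137/640) = -411/640 ≈ -0.64219)
E(2) + C*43 = -14/45 - 411/640*43 = -14/45 - 17673/640 = -160849/5760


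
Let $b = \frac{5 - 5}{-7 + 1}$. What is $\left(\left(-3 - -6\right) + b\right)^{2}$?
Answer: $9$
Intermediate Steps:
$b = 0$ ($b = \frac{0}{-6} = 0 \left(- \frac{1}{6}\right) = 0$)
$\left(\left(-3 - -6\right) + b\right)^{2} = \left(\left(-3 - -6\right) + 0\right)^{2} = \left(\left(-3 + 6\right) + 0\right)^{2} = \left(3 + 0\right)^{2} = 3^{2} = 9$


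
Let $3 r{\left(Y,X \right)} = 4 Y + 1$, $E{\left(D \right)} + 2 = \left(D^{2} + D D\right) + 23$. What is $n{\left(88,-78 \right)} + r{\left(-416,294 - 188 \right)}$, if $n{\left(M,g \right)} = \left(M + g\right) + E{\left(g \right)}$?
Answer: $\frac{34934}{3} \approx 11645.0$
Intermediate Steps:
$E{\left(D \right)} = 21 + 2 D^{2}$ ($E{\left(D \right)} = -2 + \left(\left(D^{2} + D D\right) + 23\right) = -2 + \left(\left(D^{2} + D^{2}\right) + 23\right) = -2 + \left(2 D^{2} + 23\right) = -2 + \left(23 + 2 D^{2}\right) = 21 + 2 D^{2}$)
$n{\left(M,g \right)} = 21 + M + g + 2 g^{2}$ ($n{\left(M,g \right)} = \left(M + g\right) + \left(21 + 2 g^{2}\right) = 21 + M + g + 2 g^{2}$)
$r{\left(Y,X \right)} = \frac{1}{3} + \frac{4 Y}{3}$ ($r{\left(Y,X \right)} = \frac{4 Y + 1}{3} = \frac{1 + 4 Y}{3} = \frac{1}{3} + \frac{4 Y}{3}$)
$n{\left(88,-78 \right)} + r{\left(-416,294 - 188 \right)} = \left(21 + 88 - 78 + 2 \left(-78\right)^{2}\right) + \left(\frac{1}{3} + \frac{4}{3} \left(-416\right)\right) = \left(21 + 88 - 78 + 2 \cdot 6084\right) + \left(\frac{1}{3} - \frac{1664}{3}\right) = \left(21 + 88 - 78 + 12168\right) - \frac{1663}{3} = 12199 - \frac{1663}{3} = \frac{34934}{3}$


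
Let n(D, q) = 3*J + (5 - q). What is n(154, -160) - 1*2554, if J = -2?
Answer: -2395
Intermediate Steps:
n(D, q) = -1 - q (n(D, q) = 3*(-2) + (5 - q) = -6 + (5 - q) = -1 - q)
n(154, -160) - 1*2554 = (-1 - 1*(-160)) - 1*2554 = (-1 + 160) - 2554 = 159 - 2554 = -2395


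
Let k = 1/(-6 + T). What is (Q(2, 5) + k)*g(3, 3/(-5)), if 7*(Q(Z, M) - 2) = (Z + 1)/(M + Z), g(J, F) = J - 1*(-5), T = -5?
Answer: 8496/539 ≈ 15.763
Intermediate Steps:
g(J, F) = 5 + J (g(J, F) = J + 5 = 5 + J)
Q(Z, M) = 2 + (1 + Z)/(7*(M + Z)) (Q(Z, M) = 2 + ((Z + 1)/(M + Z))/7 = 2 + ((1 + Z)/(M + Z))/7 = 2 + (1 + Z)/(7*(M + Z)))
k = -1/11 (k = 1/(-6 - 5) = 1/(-11) = -1/11 ≈ -0.090909)
(Q(2, 5) + k)*g(3, 3/(-5)) = ((1 + 14*5 + 15*2)/(7*(5 + 2)) - 1/11)*(5 + 3) = ((1/7)*(1 + 70 + 30)/7 - 1/11)*8 = ((1/7)*(1/7)*101 - 1/11)*8 = (101/49 - 1/11)*8 = (1062/539)*8 = 8496/539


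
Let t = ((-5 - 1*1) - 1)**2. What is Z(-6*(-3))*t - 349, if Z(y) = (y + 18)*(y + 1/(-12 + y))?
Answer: 31697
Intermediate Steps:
t = 49 (t = ((-5 - 1) - 1)**2 = (-6 - 1)**2 = (-7)**2 = 49)
Z(y) = (18 + y)*(y + 1/(-12 + y))
Z(-6*(-3))*t - 349 = ((18 + (-6*(-3))**3 - (-1290)*(-3) + 6*(-6*(-3))**2)/(-12 - 6*(-3)))*49 - 349 = ((18 + 18**3 - 215*18 + 6*18**2)/(-12 + 18))*49 - 349 = ((18 + 5832 - 3870 + 6*324)/6)*49 - 349 = ((18 + 5832 - 3870 + 1944)/6)*49 - 349 = ((1/6)*3924)*49 - 349 = 654*49 - 349 = 32046 - 349 = 31697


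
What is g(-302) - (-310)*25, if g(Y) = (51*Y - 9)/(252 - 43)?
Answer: 145849/19 ≈ 7676.3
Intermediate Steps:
g(Y) = -9/209 + 51*Y/209 (g(Y) = (-9 + 51*Y)/209 = (-9 + 51*Y)*(1/209) = -9/209 + 51*Y/209)
g(-302) - (-310)*25 = (-9/209 + (51/209)*(-302)) - (-310)*25 = (-9/209 - 15402/209) - 1*(-7750) = -1401/19 + 7750 = 145849/19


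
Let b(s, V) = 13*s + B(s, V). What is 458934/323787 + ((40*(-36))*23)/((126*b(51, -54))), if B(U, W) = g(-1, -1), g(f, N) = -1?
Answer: 255155346/250071493 ≈ 1.0203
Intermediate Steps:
B(U, W) = -1
b(s, V) = -1 + 13*s (b(s, V) = 13*s - 1 = -1 + 13*s)
458934/323787 + ((40*(-36))*23)/((126*b(51, -54))) = 458934/323787 + ((40*(-36))*23)/((126*(-1 + 13*51))) = 458934*(1/323787) + (-1440*23)/((126*(-1 + 663))) = 152978/107929 - 33120/(126*662) = 152978/107929 - 33120/83412 = 152978/107929 - 33120*1/83412 = 152978/107929 - 920/2317 = 255155346/250071493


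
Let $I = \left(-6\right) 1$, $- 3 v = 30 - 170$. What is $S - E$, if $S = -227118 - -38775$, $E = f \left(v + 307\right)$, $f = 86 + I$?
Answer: $- \frac{649909}{3} \approx -2.1664 \cdot 10^{5}$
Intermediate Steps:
$v = \frac{140}{3}$ ($v = - \frac{30 - 170}{3} = \left(- \frac{1}{3}\right) \left(-140\right) = \frac{140}{3} \approx 46.667$)
$I = -6$
$f = 80$ ($f = 86 - 6 = 80$)
$E = \frac{84880}{3}$ ($E = 80 \left(\frac{140}{3} + 307\right) = 80 \cdot \frac{1061}{3} = \frac{84880}{3} \approx 28293.0$)
$S = -188343$ ($S = -227118 + 38775 = -188343$)
$S - E = -188343 - \frac{84880}{3} = - \frac{649909}{3}$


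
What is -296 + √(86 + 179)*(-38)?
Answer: -296 - 38*√265 ≈ -914.59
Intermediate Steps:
-296 + √(86 + 179)*(-38) = -296 + √265*(-38) = -296 - 38*√265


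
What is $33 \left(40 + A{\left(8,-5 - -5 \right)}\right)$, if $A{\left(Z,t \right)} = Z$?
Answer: $1584$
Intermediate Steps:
$33 \left(40 + A{\left(8,-5 - -5 \right)}\right) = 33 \left(40 + 8\right) = 33 \cdot 48 = 1584$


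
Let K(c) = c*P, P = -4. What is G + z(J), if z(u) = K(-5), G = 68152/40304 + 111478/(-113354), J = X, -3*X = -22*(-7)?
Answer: 5912792801/285538726 ≈ 20.707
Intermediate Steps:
X = -154/3 (X = -(-22)*(-7)/3 = -1/3*154 = -154/3 ≈ -51.333)
J = -154/3 ≈ -51.333
K(c) = -4*c (K(c) = c*(-4) = -4*c)
G = 202018281/285538726 (G = 68152*(1/40304) + 111478*(-1/113354) = 8519/5038 - 55739/56677 = 202018281/285538726 ≈ 0.70750)
z(u) = 20 (z(u) = -4*(-5) = 20)
G + z(J) = 202018281/285538726 + 20 = 5912792801/285538726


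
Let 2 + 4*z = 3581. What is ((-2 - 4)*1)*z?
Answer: -10737/2 ≈ -5368.5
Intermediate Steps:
z = 3579/4 (z = -½ + (¼)*3581 = -½ + 3581/4 = 3579/4 ≈ 894.75)
((-2 - 4)*1)*z = ((-2 - 4)*1)*(3579/4) = -6*1*(3579/4) = -6*3579/4 = -10737/2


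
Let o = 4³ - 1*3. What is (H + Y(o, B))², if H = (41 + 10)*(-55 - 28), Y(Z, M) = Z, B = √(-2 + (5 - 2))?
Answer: 17405584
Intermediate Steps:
B = 1 (B = √(-2 + 3) = √1 = 1)
o = 61 (o = 64 - 3 = 61)
H = -4233 (H = 51*(-83) = -4233)
(H + Y(o, B))² = (-4233 + 61)² = (-4172)² = 17405584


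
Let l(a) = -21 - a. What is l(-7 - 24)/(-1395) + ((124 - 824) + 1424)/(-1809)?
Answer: -22846/56079 ≈ -0.40739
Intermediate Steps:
l(-7 - 24)/(-1395) + ((124 - 824) + 1424)/(-1809) = (-21 - (-7 - 24))/(-1395) + ((124 - 824) + 1424)/(-1809) = (-21 - 1*(-31))*(-1/1395) + (-700 + 1424)*(-1/1809) = (-21 + 31)*(-1/1395) + 724*(-1/1809) = 10*(-1/1395) - 724/1809 = -2/279 - 724/1809 = -22846/56079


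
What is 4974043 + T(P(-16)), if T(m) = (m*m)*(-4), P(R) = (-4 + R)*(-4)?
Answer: 4948443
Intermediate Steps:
P(R) = 16 - 4*R
T(m) = -4*m² (T(m) = m²*(-4) = -4*m²)
4974043 + T(P(-16)) = 4974043 - 4*(16 - 4*(-16))² = 4974043 - 4*(16 + 64)² = 4974043 - 4*80² = 4974043 - 4*6400 = 4974043 - 25600 = 4948443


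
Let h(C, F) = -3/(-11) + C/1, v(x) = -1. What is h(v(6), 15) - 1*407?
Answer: -4485/11 ≈ -407.73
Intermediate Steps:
h(C, F) = 3/11 + C (h(C, F) = -3*(-1/11) + C*1 = 3/11 + C)
h(v(6), 15) - 1*407 = (3/11 - 1) - 1*407 = -8/11 - 407 = -4485/11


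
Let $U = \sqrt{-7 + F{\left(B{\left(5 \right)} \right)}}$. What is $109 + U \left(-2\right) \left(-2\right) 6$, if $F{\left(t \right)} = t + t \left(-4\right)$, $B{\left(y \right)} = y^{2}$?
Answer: $109 + 24 i \sqrt{82} \approx 109.0 + 217.33 i$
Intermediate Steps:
$F{\left(t \right)} = - 3 t$ ($F{\left(t \right)} = t - 4 t = - 3 t$)
$U = i \sqrt{82}$ ($U = \sqrt{-7 - 3 \cdot 5^{2}} = \sqrt{-7 - 75} = \sqrt{-82} = i \sqrt{82} \approx 9.0554 i$)
$109 + U \left(-2\right) \left(-2\right) 6 = 109 + i \sqrt{82} \left(-2\right) \left(-2\right) 6 = 109 + i \sqrt{82} \cdot 4 \cdot 6 = 109 + i \sqrt{82} \cdot 24 = 109 + 24 i \sqrt{82}$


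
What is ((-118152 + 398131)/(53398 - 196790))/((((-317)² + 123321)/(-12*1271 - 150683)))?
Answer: 9291663073/6418512704 ≈ 1.4476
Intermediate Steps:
((-118152 + 398131)/(53398 - 196790))/((((-317)² + 123321)/(-12*1271 - 150683))) = (279979/(-143392))/(((100489 + 123321)/(-15252 - 150683))) = (279979*(-1/143392))/((223810/(-165935))) = -279979/(143392*(223810*(-1/165935))) = -279979/(143392*(-44762/33187)) = -279979/143392*(-33187/44762) = 9291663073/6418512704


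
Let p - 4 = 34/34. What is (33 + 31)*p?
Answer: 320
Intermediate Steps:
p = 5 (p = 4 + 34/34 = 4 + 34*(1/34) = 4 + 1 = 5)
(33 + 31)*p = (33 + 31)*5 = 64*5 = 320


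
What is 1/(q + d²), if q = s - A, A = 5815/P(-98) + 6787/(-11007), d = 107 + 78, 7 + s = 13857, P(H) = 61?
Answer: 671427/32215261327 ≈ 2.0842e-5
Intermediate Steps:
s = 13850 (s = -7 + 13857 = 13850)
d = 185
A = 63591698/671427 (A = 5815/61 + 6787/(-11007) = 5815*(1/61) + 6787*(-1/11007) = 5815/61 - 6787/11007 = 63591698/671427 ≈ 94.711)
q = 9235672252/671427 (q = 13850 - 1*63591698/671427 = 13850 - 63591698/671427 = 9235672252/671427 ≈ 13755.)
1/(q + d²) = 1/(9235672252/671427 + 185²) = 1/(9235672252/671427 + 34225) = 1/(32215261327/671427) = 671427/32215261327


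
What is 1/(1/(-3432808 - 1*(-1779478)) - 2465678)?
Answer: -1653330/4076579407741 ≈ -4.0557e-7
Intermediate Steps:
1/(1/(-3432808 - 1*(-1779478)) - 2465678) = 1/(1/(-3432808 + 1779478) - 2465678) = 1/(1/(-1653330) - 2465678) = 1/(-1/1653330 - 2465678) = 1/(-4076579407741/1653330) = -1653330/4076579407741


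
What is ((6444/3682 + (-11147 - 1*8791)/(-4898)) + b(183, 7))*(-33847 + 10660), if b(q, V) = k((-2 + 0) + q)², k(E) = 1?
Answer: -713051632392/4508609 ≈ -1.5815e+5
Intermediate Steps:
b(q, V) = 1 (b(q, V) = 1² = 1)
((6444/3682 + (-11147 - 1*8791)/(-4898)) + b(183, 7))*(-33847 + 10660) = ((6444/3682 + (-11147 - 1*8791)/(-4898)) + 1)*(-33847 + 10660) = ((6444*(1/3682) + (-11147 - 8791)*(-1/4898)) + 1)*(-23187) = ((3222/1841 - 19938*(-1/4898)) + 1)*(-23187) = ((3222/1841 + 9969/2449) + 1)*(-23187) = (26243607/4508609 + 1)*(-23187) = (30752216/4508609)*(-23187) = -713051632392/4508609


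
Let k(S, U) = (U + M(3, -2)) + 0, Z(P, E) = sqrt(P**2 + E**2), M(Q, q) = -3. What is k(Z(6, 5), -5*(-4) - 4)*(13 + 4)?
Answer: 221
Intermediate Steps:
Z(P, E) = sqrt(E**2 + P**2)
k(S, U) = -3 + U (k(S, U) = (U - 3) + 0 = (-3 + U) + 0 = -3 + U)
k(Z(6, 5), -5*(-4) - 4)*(13 + 4) = (-3 + (-5*(-4) - 4))*(13 + 4) = (-3 + (20 - 4))*17 = (-3 + 16)*17 = 13*17 = 221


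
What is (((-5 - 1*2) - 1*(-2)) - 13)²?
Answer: 324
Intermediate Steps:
(((-5 - 1*2) - 1*(-2)) - 13)² = (((-5 - 2) + 2) - 13)² = ((-7 + 2) - 13)² = (-5 - 13)² = (-18)² = 324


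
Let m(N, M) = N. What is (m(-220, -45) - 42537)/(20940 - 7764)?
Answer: -42757/13176 ≈ -3.2451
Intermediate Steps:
(m(-220, -45) - 42537)/(20940 - 7764) = (-220 - 42537)/(20940 - 7764) = -42757/13176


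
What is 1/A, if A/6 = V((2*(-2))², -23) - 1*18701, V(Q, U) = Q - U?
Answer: -1/111972 ≈ -8.9308e-6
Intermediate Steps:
A = -111972 (A = 6*(((2*(-2))² - 1*(-23)) - 1*18701) = 6*(((-4)² + 23) - 18701) = 6*((16 + 23) - 18701) = 6*(39 - 18701) = 6*(-18662) = -111972)
1/A = 1/(-111972) = -1/111972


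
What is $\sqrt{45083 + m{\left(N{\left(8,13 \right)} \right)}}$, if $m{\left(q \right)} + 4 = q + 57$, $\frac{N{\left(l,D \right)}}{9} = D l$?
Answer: $2 \sqrt{11518} \approx 214.64$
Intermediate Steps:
$N{\left(l,D \right)} = 9 D l$
$m{\left(q \right)} = 53 + q$ ($m{\left(q \right)} = -4 + \left(q + 57\right) = -4 + \left(57 + q\right) = 53 + q$)
$\sqrt{45083 + m{\left(N{\left(8,13 \right)} \right)}} = \sqrt{45083 + \left(53 + 9 \cdot 13 \cdot 8\right)} = \sqrt{45083 + \left(53 + 936\right)} = \sqrt{45083 + 989} = \sqrt{46072} = 2 \sqrt{11518}$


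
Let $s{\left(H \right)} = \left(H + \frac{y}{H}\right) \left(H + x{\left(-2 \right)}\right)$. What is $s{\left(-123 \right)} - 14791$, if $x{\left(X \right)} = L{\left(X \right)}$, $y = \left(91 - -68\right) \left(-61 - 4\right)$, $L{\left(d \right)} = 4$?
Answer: $- \frac{416269}{41} \approx -10153.0$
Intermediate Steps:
$y = -10335$ ($y = \left(91 + 68\right) \left(-65\right) = 159 \left(-65\right) = -10335$)
$x{\left(X \right)} = 4$
$s{\left(H \right)} = \left(4 + H\right) \left(H - \frac{10335}{H}\right)$ ($s{\left(H \right)} = \left(H - \frac{10335}{H}\right) \left(H + 4\right) = \left(H - \frac{10335}{H}\right) \left(4 + H\right) = \left(4 + H\right) \left(H - \frac{10335}{H}\right)$)
$s{\left(-123 \right)} - 14791 = \left(-10335 + \left(-123\right)^{2} - \frac{41340}{-123} + 4 \left(-123\right)\right) - 14791 = \left(-10335 + 15129 - - \frac{13780}{41} - 492\right) - 14791 = \left(-10335 + 15129 + \frac{13780}{41} - 492\right) - 14791 = \frac{190162}{41} - 14791 = - \frac{416269}{41}$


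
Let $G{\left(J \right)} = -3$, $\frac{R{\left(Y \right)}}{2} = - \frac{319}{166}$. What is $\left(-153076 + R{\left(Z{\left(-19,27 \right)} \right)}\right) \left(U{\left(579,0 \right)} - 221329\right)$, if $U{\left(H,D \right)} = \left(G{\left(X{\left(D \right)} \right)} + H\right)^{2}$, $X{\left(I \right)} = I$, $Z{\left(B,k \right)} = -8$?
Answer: $- \frac{1403298385269}{83} \approx -1.6907 \cdot 10^{10}$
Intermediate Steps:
$R{\left(Y \right)} = - \frac{319}{83}$ ($R{\left(Y \right)} = 2 \left(- \frac{319}{166}\right) = - \frac{319}{83}$)
$U{\left(H,D \right)} = \left(-3 + H\right)^{2}$
$\left(-153076 + R{\left(Z{\left(-19,27 \right)} \right)}\right) \left(U{\left(579,0 \right)} - 221329\right) = \left(-153076 - \frac{319}{83}\right) \left(\left(-3 + 579\right)^{2} - 221329\right) = - \frac{12705627 \left(576^{2} - 221329\right)}{83} = - \frac{12705627 \left(331776 - 221329\right)}{83} = \left(- \frac{12705627}{83}\right) 110447 = - \frac{1403298385269}{83}$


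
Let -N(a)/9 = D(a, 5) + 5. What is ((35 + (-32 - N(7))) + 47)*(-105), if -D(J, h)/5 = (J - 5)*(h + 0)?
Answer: 37275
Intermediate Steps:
D(J, h) = -5*h*(-5 + J) (D(J, h) = -5*(J - 5)*(h + 0) = -5*(-5 + J)*h = -5*h*(-5 + J))
N(a) = -1170 + 225*a (N(a) = -9*(5*5*(5 - a) + 5) = -9*((125 - 25*a) + 5) = -9*(130 - 25*a) = -1170 + 225*a)
((35 + (-32 - N(7))) + 47)*(-105) = ((35 + (-32 - (-1170 + 225*7))) + 47)*(-105) = ((35 + (-32 - (-1170 + 1575))) + 47)*(-105) = ((35 + (-32 - 1*405)) + 47)*(-105) = ((35 + (-32 - 405)) + 47)*(-105) = ((35 - 437) + 47)*(-105) = (-402 + 47)*(-105) = -355*(-105) = 37275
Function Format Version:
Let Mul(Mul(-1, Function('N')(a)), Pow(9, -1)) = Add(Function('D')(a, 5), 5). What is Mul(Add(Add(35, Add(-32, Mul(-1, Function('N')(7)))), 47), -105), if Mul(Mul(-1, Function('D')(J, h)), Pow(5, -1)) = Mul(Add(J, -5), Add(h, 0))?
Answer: 37275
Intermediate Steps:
Function('D')(J, h) = Mul(-5, h, Add(-5, J)) (Function('D')(J, h) = Mul(-5, Mul(Add(J, -5), Add(h, 0))) = Mul(-5, Mul(Add(-5, J), h)) = Mul(-5, Mul(h, Add(-5, J))) = Mul(-5, h, Add(-5, J)))
Function('N')(a) = Add(-1170, Mul(225, a)) (Function('N')(a) = Mul(-9, Add(Mul(5, 5, Add(5, Mul(-1, a))), 5)) = Mul(-9, Add(Add(125, Mul(-25, a)), 5)) = Mul(-9, Add(130, Mul(-25, a))) = Add(-1170, Mul(225, a)))
Mul(Add(Add(35, Add(-32, Mul(-1, Function('N')(7)))), 47), -105) = Mul(Add(Add(35, Add(-32, Mul(-1, Add(-1170, Mul(225, 7))))), 47), -105) = Mul(Add(Add(35, Add(-32, Mul(-1, Add(-1170, 1575)))), 47), -105) = Mul(Add(Add(35, Add(-32, Mul(-1, 405))), 47), -105) = Mul(Add(Add(35, Add(-32, -405)), 47), -105) = Mul(Add(Add(35, -437), 47), -105) = Mul(Add(-402, 47), -105) = Mul(-355, -105) = 37275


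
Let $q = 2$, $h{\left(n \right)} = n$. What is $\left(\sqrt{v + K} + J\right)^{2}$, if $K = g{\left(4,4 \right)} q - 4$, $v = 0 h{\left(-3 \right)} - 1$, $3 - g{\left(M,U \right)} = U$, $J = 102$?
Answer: $\left(102 + i \sqrt{7}\right)^{2} \approx 10397.0 + 539.73 i$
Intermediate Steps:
$g{\left(M,U \right)} = 3 - U$
$v = -1$ ($v = 0 \left(-3\right) - 1 = 0 - 1 = -1$)
$K = -6$ ($K = \left(3 - 4\right) 2 - 4 = \left(-1\right) 2 - 4 = -2 - 4 = -6$)
$\left(\sqrt{v + K} + J\right)^{2} = \left(\sqrt{-1 - 6} + 102\right)^{2} = \left(\sqrt{-7} + 102\right)^{2} = \left(i \sqrt{7} + 102\right)^{2} = \left(102 + i \sqrt{7}\right)^{2}$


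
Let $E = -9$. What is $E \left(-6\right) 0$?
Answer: $0$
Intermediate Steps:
$E \left(-6\right) 0 = \left(-9\right) \left(-6\right) 0 = 54 \cdot 0 = 0$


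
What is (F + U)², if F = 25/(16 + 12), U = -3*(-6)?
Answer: 279841/784 ≈ 356.94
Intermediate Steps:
U = 18
F = 25/28 ≈ 0.89286
(F + U)² = (25/28 + 18)² = (529/28)² = 279841/784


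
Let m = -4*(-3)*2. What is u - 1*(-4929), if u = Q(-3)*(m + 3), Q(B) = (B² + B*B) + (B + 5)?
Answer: 5469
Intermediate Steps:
Q(B) = 5 + B + 2*B² (Q(B) = (B² + B²) + (5 + B) = 2*B² + (5 + B) = 5 + B + 2*B²)
m = 24 (m = 12*2 = 24)
u = 540 (u = (5 - 3 + 2*(-3)²)*(24 + 3) = (5 - 3 + 2*9)*27 = (5 - 3 + 18)*27 = 20*27 = 540)
u - 1*(-4929) = 540 - 1*(-4929) = 540 + 4929 = 5469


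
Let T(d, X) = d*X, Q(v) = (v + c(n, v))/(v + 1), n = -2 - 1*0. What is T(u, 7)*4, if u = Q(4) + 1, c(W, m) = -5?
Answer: 112/5 ≈ 22.400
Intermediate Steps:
n = -2 (n = -2 + 0 = -2)
Q(v) = (-5 + v)/(1 + v) (Q(v) = (v - 5)/(v + 1) = (-5 + v)/(1 + v))
u = 4/5 (u = (-5 + 4)/(1 + 4) + 1 = -1/5 + 1 = 4/5 ≈ 0.80000)
T(d, X) = X*d
T(u, 7)*4 = (7*(4/5))*4 = (28/5)*4 = 112/5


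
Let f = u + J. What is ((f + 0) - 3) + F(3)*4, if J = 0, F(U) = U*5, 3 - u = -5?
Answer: 65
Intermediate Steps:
u = 8 (u = 3 - 1*(-5) = 3 + 5 = 8)
F(U) = 5*U
f = 8 (f = 8 + 0 = 8)
((f + 0) - 3) + F(3)*4 = ((8 + 0) - 3) + (5*3)*4 = (8 - 3) + 15*4 = 5 + 60 = 65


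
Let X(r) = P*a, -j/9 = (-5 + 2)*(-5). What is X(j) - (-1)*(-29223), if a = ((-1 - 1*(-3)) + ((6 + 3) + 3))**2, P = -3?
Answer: -29811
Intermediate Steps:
j = -135 (j = -9*(-5 + 2)*(-5) = -(-27)*(-5) = -9*15 = -135)
a = 196 (a = ((-1 + 3) + (9 + 3))**2 = (2 + 12)**2 = 14**2 = 196)
X(r) = -588 (X(r) = -3*196 = -588)
X(j) - (-1)*(-29223) = -588 - (-1)*(-29223) = -588 - 1*29223 = -588 - 29223 = -29811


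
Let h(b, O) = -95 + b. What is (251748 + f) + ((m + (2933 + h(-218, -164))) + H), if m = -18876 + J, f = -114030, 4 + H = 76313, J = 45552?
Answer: 243323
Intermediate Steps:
H = 76309 (H = -4 + 76313 = 76309)
m = 26676 (m = -18876 + 45552 = 26676)
(251748 + f) + ((m + (2933 + h(-218, -164))) + H) = (251748 - 114030) + ((26676 + (2933 + (-95 - 218))) + 76309) = 137718 + ((26676 + (2933 - 313)) + 76309) = 137718 + ((26676 + 2620) + 76309) = 137718 + (29296 + 76309) = 137718 + 105605 = 243323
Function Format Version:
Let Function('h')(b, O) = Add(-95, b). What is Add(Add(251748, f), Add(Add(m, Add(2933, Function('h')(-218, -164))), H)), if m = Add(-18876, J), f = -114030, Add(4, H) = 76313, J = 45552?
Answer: 243323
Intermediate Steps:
H = 76309 (H = Add(-4, 76313) = 76309)
m = 26676 (m = Add(-18876, 45552) = 26676)
Add(Add(251748, f), Add(Add(m, Add(2933, Function('h')(-218, -164))), H)) = Add(Add(251748, -114030), Add(Add(26676, Add(2933, Add(-95, -218))), 76309)) = Add(137718, Add(Add(26676, Add(2933, -313)), 76309)) = Add(137718, Add(Add(26676, 2620), 76309)) = Add(137718, Add(29296, 76309)) = Add(137718, 105605) = 243323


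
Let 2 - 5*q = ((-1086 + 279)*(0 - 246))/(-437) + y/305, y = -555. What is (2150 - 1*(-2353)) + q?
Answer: 612394018/133285 ≈ 4594.6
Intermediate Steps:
q = 12211663/133285 (q = ⅖ - (((-1086 + 279)*(0 - 246))/(-437) - 555/305)/5 = ⅖ - (-807*(-246)*(-1/437) - 555*1/305)/5 = ⅖ - (198522*(-1/437) - 111/61)/5 = ⅖ - (-198522/437 - 111/61)/5 = ⅖ - ⅕*(-12158349/26657) = ⅖ + 12158349/133285 = 12211663/133285 ≈ 91.621)
(2150 - 1*(-2353)) + q = (2150 - 1*(-2353)) + 12211663/133285 = (2150 + 2353) + 12211663/133285 = 4503 + 12211663/133285 = 612394018/133285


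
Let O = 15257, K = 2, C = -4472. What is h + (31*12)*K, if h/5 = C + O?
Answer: 54669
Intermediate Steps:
h = 53925 (h = 5*(-4472 + 15257) = 5*10785 = 53925)
h + (31*12)*K = 53925 + (31*12)*2 = 53925 + 372*2 = 53925 + 744 = 54669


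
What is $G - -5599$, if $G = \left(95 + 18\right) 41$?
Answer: $10232$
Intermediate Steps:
$G = 4633$ ($G = 113 \cdot 41 = 4633$)
$G - -5599 = 4633 - -5599 = 4633 + 5599 = 10232$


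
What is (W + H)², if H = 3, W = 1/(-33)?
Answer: 9604/1089 ≈ 8.8191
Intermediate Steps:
W = -1/33 ≈ -0.030303
(W + H)² = (-1/33 + 3)² = (98/33)² = 9604/1089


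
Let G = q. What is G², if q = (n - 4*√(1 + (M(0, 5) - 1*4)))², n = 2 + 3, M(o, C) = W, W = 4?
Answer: 1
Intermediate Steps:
M(o, C) = 4
n = 5
q = 1 (q = (5 - 4*√(1 + (4 - 1*4)))² = (5 - 4*√(1 + (4 - 4)))² = (5 - 4*√(1 + 0))² = (5 - 4*√1)² = (5 - 4*1)² = (5 - 4)² = 1² = 1)
G = 1
G² = 1² = 1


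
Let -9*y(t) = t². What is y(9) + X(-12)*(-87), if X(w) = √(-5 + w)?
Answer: -9 - 87*I*√17 ≈ -9.0 - 358.71*I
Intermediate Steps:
y(t) = -t²/9
y(9) + X(-12)*(-87) = -⅑*9² + √(-5 - 12)*(-87) = -⅑*81 + √(-17)*(-87) = -9 + (I*√17)*(-87) = -9 - 87*I*√17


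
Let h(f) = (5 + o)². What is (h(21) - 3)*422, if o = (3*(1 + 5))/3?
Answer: 49796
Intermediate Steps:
o = 6 (o = (3*6)*(⅓) = 18*(⅓) = 6)
h(f) = 121 (h(f) = (5 + 6)² = 11² = 121)
(h(21) - 3)*422 = (121 - 3)*422 = 118*422 = 49796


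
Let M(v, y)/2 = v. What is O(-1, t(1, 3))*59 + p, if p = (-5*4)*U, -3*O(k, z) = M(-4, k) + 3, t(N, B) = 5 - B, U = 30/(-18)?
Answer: 395/3 ≈ 131.67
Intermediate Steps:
U = -5/3 (U = 30*(-1/18) = -5/3 ≈ -1.6667)
M(v, y) = 2*v
O(k, z) = 5/3 (O(k, z) = -(2*(-4) + 3)/3 = -(-8 + 3)/3 = -⅓*(-5) = 5/3)
p = 100/3 (p = -5*4*(-5/3) = -20*(-5/3) = 100/3 ≈ 33.333)
O(-1, t(1, 3))*59 + p = (5/3)*59 + 100/3 = 295/3 + 100/3 = 395/3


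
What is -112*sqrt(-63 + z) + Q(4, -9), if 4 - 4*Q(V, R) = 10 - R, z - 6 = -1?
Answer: -15/4 - 112*I*sqrt(58) ≈ -3.75 - 852.97*I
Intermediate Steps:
z = 5 (z = 6 - 1 = 5)
Q(V, R) = -3/2 + R/4 (Q(V, R) = 1 - (10 - R)/4 = 1 + (-5/2 + R/4) = -3/2 + R/4)
-112*sqrt(-63 + z) + Q(4, -9) = -112*sqrt(-63 + 5) + (-3/2 + (1/4)*(-9)) = -112*I*sqrt(58) + (-3/2 - 9/4) = -112*I*sqrt(58) - 15/4 = -15/4 - 112*I*sqrt(58)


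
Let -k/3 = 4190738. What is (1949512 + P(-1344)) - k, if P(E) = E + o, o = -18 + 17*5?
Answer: 14520449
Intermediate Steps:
o = 67 (o = -18 + 85 = 67)
P(E) = 67 + E (P(E) = E + 67 = 67 + E)
k = -12572214 (k = -3*4190738 = -12572214)
(1949512 + P(-1344)) - k = (1949512 + (67 - 1344)) - 1*(-12572214) = (1949512 - 1277) + 12572214 = 1948235 + 12572214 = 14520449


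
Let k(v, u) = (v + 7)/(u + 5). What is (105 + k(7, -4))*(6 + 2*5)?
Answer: 1904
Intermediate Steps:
k(v, u) = (7 + v)/(5 + u)
(105 + k(7, -4))*(6 + 2*5) = (105 + (7 + 7)/(5 - 4))*(6 + 2*5) = (105 + 14/1)*(6 + 10) = (105 + 1*14)*16 = (105 + 14)*16 = 119*16 = 1904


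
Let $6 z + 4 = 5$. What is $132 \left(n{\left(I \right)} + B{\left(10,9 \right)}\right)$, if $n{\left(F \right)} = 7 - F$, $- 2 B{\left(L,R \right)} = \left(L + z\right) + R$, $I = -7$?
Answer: $583$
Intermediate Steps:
$z = \frac{1}{6}$ ($z = - \frac{2}{3} + \frac{1}{6} \cdot 5 = - \frac{2}{3} + \frac{5}{6} = \frac{1}{6} \approx 0.16667$)
$B{\left(L,R \right)} = - \frac{1}{12} - \frac{L}{2} - \frac{R}{2}$ ($B{\left(L,R \right)} = - \frac{\left(L + \frac{1}{6}\right) + R}{2} = - \frac{\left(\frac{1}{6} + L\right) + R}{2} = - \frac{\frac{1}{6} + L + R}{2} = - \frac{1}{12} - \frac{L}{2} - \frac{R}{2}$)
$132 \left(n{\left(I \right)} + B{\left(10,9 \right)}\right) = 132 \left(\left(7 - -7\right) - \frac{115}{12}\right) = 132 \left(\left(7 + 7\right) - \frac{115}{12}\right) = 132 \left(14 - \frac{115}{12}\right) = 132 \cdot \frac{53}{12} = 583$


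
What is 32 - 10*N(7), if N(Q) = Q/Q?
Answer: 22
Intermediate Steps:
N(Q) = 1
32 - 10*N(7) = 32 - 10*1 = 32 - 10 = 22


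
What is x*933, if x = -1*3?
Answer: -2799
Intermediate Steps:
x = -3
x*933 = -3*933 = -2799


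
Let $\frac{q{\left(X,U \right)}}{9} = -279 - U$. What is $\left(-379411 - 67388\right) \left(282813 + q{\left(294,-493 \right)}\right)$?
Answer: $-127221100461$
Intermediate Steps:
$q{\left(X,U \right)} = -2511 - 9 U$ ($q{\left(X,U \right)} = 9 \left(-279 - U\right) = -2511 - 9 U$)
$\left(-379411 - 67388\right) \left(282813 + q{\left(294,-493 \right)}\right) = \left(-379411 - 67388\right) \left(282813 - -1926\right) = - 446799 \left(282813 + \left(-2511 + 4437\right)\right) = - 446799 \left(282813 + 1926\right) = \left(-446799\right) 284739 = -127221100461$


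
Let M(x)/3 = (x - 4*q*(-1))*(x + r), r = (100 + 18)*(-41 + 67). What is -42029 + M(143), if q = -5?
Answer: 1142830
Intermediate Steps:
r = 3068 (r = 118*26 = 3068)
M(x) = 3*(-20 + x)*(3068 + x) (M(x) = 3*((x - 4*(-5)*(-1))*(x + 3068)) = 3*((x + 20*(-1))*(3068 + x)) = 3*((x - 20)*(3068 + x)) = 3*((-20 + x)*(3068 + x)) = 3*(-20 + x)*(3068 + x))
-42029 + M(143) = -42029 + (-184080 + 3*143² + 9144*143) = -42029 + (-184080 + 3*20449 + 1307592) = -42029 + (-184080 + 61347 + 1307592) = -42029 + 1184859 = 1142830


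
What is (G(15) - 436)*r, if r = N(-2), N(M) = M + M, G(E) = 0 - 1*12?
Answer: 1792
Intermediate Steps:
G(E) = -12 (G(E) = 0 - 12 = -12)
N(M) = 2*M
r = -4 (r = 2*(-2) = -4)
(G(15) - 436)*r = (-12 - 436)*(-4) = -448*(-4) = 1792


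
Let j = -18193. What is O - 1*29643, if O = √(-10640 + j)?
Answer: -29643 + I*√28833 ≈ -29643.0 + 169.8*I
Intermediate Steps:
O = I*√28833 (O = √(-10640 - 18193) = √(-28833) = I*√28833 ≈ 169.8*I)
O - 1*29643 = I*√28833 - 1*29643 = I*√28833 - 29643 = -29643 + I*√28833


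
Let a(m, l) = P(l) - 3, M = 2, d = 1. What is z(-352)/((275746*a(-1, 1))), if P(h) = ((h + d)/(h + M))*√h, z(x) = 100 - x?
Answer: -678/965111 ≈ -0.00070251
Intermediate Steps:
P(h) = √h*(1 + h)/(2 + h) (P(h) = ((h + 1)/(h + 2))*√h = ((1 + h)/(2 + h))*√h = √h*(1 + h)/(2 + h))
a(m, l) = -3 + √l*(1 + l)/(2 + l) (a(m, l) = √l*(1 + l)/(2 + l) - 3 = -3 + √l*(1 + l)/(2 + l))
z(-352)/((275746*a(-1, 1))) = (100 - 1*(-352))/((275746*((-6 - 3*1 + √1*(1 + 1))/(2 + 1)))) = (100 + 352)/((275746*((-6 - 3 + 1*2)/3))) = 452/((275746*((-6 - 3 + 2)/3))) = 452/((275746*((⅓)*(-7)))) = 452/((275746*(-7/3))) = 452/(-1930222/3) = 452*(-3/1930222) = -678/965111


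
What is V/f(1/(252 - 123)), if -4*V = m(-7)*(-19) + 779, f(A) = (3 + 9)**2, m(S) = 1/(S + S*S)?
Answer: -32699/24192 ≈ -1.3516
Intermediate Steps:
m(S) = 1/(S + S**2)
f(A) = 144 (f(A) = 12**2 = 144)
V = -32699/168 (V = -((1/((-7)*(1 - 7)))*(-19) + 779)/4 = -(-1/7/(-6)*(-19) + 779)/4 = -(-1/7*(-1/6)*(-19) + 779)/4 = -((1/42)*(-19) + 779)/4 = -(-19/42 + 779)/4 = -1/4*32699/42 = -32699/168 ≈ -194.64)
V/f(1/(252 - 123)) = -32699/168/144 = -32699/168*1/144 = -32699/24192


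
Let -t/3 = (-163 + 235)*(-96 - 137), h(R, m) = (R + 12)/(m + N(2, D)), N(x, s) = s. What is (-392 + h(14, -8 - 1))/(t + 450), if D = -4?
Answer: -197/25389 ≈ -0.0077593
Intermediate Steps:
h(R, m) = (12 + R)/(-4 + m) (h(R, m) = (R + 12)/(m - 4) = (12 + R)/(-4 + m))
t = 50328 (t = -3*(-163 + 235)*(-96 - 137) = -216*(-233) = -3*(-16776) = 50328)
(-392 + h(14, -8 - 1))/(t + 450) = (-392 + (12 + 14)/(-4 + (-8 - 1)))/(50328 + 450) = (-392 + 26/(-4 - 9))/50778 = (-392 + 26/(-13))*(1/50778) = (-392 - 1/13*26)*(1/50778) = (-392 - 2)*(1/50778) = -394*1/50778 = -197/25389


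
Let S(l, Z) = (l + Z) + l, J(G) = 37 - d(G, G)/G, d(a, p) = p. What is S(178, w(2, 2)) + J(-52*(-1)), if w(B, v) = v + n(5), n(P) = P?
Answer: 399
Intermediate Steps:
w(B, v) = 5 + v (w(B, v) = v + 5 = 5 + v)
J(G) = 36 (J(G) = 37 - G/G = 37 - 1*1 = 37 - 1 = 36)
S(l, Z) = Z + 2*l (S(l, Z) = (Z + l) + l = Z + 2*l)
S(178, w(2, 2)) + J(-52*(-1)) = ((5 + 2) + 2*178) + 36 = (7 + 356) + 36 = 363 + 36 = 399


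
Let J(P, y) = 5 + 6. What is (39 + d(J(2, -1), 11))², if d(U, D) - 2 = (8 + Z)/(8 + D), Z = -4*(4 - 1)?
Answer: 600625/361 ≈ 1663.8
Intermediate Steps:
J(P, y) = 11
Z = -12 (Z = -4*3 = -12)
d(U, D) = 2 - 4/(8 + D) (d(U, D) = 2 + (8 - 12)/(8 + D) = 2 - 4/(8 + D))
(39 + d(J(2, -1), 11))² = (39 + 2*(6 + 11)/(8 + 11))² = (39 + 2*17/19)² = (39 + 2*(1/19)*17)² = (39 + 34/19)² = (775/19)² = 600625/361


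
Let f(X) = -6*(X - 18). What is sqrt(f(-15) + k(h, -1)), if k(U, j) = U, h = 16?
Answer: sqrt(214) ≈ 14.629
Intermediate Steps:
f(X) = 108 - 6*X (f(X) = -6*(-18 + X) = 108 - 6*X)
sqrt(f(-15) + k(h, -1)) = sqrt((108 - 6*(-15)) + 16) = sqrt((108 + 90) + 16) = sqrt(198 + 16) = sqrt(214)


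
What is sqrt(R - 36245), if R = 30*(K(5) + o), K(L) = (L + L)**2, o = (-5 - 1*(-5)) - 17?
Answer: I*sqrt(33755) ≈ 183.73*I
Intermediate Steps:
o = -17 (o = (-5 + 5) - 17 = 0 - 17 = -17)
K(L) = 4*L**2 (K(L) = (2*L)**2 = 4*L**2)
R = 2490 (R = 30*(4*5**2 - 17) = 30*(4*25 - 17) = 30*(100 - 17) = 30*83 = 2490)
sqrt(R - 36245) = sqrt(2490 - 36245) = sqrt(-33755) = I*sqrt(33755)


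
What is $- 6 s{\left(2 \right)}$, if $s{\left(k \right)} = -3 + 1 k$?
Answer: $6$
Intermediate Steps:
$s{\left(k \right)} = -3 + k$
$- 6 s{\left(2 \right)} = - 6 \left(-3 + 2\right) = \left(-6\right) \left(-1\right) = 6$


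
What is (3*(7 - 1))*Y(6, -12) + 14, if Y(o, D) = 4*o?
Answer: 446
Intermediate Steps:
(3*(7 - 1))*Y(6, -12) + 14 = (3*(7 - 1))*(4*6) + 14 = (3*6)*24 + 14 = 18*24 + 14 = 432 + 14 = 446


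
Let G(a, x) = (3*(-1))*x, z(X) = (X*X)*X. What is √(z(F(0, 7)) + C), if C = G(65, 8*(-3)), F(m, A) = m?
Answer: 6*√2 ≈ 8.4853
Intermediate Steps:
z(X) = X³ (z(X) = X²*X = X³)
G(a, x) = -3*x
C = 72 (C = -24*(-3) = -3*(-24) = 72)
√(z(F(0, 7)) + C) = √(0³ + 72) = √(0 + 72) = √72 = 6*√2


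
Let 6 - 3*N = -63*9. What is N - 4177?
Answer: -3986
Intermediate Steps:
N = 191 (N = 2 - (-21)*9 = 2 - ⅓*(-567) = 2 + 189 = 191)
N - 4177 = 191 - 4177 = -3986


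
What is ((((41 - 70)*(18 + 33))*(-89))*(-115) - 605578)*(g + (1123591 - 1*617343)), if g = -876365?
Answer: 5826804857731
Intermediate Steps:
((((41 - 70)*(18 + 33))*(-89))*(-115) - 605578)*(g + (1123591 - 1*617343)) = ((((41 - 70)*(18 + 33))*(-89))*(-115) - 605578)*(-876365 + (1123591 - 1*617343)) = ((-29*51*(-89))*(-115) - 605578)*(-876365 + (1123591 - 617343)) = (-1479*(-89)*(-115) - 605578)*(-876365 + 506248) = (131631*(-115) - 605578)*(-370117) = (-15137565 - 605578)*(-370117) = -15743143*(-370117) = 5826804857731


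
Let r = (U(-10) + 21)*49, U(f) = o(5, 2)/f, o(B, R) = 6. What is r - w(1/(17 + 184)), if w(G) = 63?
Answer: 4683/5 ≈ 936.60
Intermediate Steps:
U(f) = 6/f
r = 4998/5 (r = (6/(-10) + 21)*49 = (6*(-⅒) + 21)*49 = (-⅗ + 21)*49 = (102/5)*49 = 4998/5 ≈ 999.60)
r - w(1/(17 + 184)) = 4998/5 - 1*63 = 4998/5 - 63 = 4683/5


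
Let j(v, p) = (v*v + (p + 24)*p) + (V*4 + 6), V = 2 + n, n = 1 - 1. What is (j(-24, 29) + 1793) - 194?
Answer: 3726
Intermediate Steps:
n = 0
V = 2 (V = 2 + 0 = 2)
j(v, p) = 14 + v² + p*(24 + p) (j(v, p) = (v*v + (p + 24)*p) + (2*4 + 6) = (v² + (24 + p)*p) + (8 + 6) = (v² + p*(24 + p)) + 14 = 14 + v² + p*(24 + p))
(j(-24, 29) + 1793) - 194 = ((14 + 29² + (-24)² + 24*29) + 1793) - 194 = ((14 + 841 + 576 + 696) + 1793) - 194 = (2127 + 1793) - 194 = 3920 - 194 = 3726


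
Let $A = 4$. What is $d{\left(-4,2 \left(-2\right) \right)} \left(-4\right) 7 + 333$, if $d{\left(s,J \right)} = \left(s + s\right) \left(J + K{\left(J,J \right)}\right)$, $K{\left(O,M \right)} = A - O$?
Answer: $1229$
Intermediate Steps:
$K{\left(O,M \right)} = 4 - O$
$d{\left(s,J \right)} = 8 s$ ($d{\left(s,J \right)} = \left(s + s\right) \left(J - \left(-4 + J\right)\right) = 2 s 4 = 8 s$)
$d{\left(-4,2 \left(-2\right) \right)} \left(-4\right) 7 + 333 = 8 \left(-4\right) \left(-4\right) 7 + 333 = \left(-32\right) \left(-4\right) 7 + 333 = 128 \cdot 7 + 333 = 896 + 333 = 1229$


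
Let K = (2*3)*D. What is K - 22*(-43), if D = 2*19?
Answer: 1174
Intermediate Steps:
D = 38
K = 228 (K = (2*3)*38 = 6*38 = 228)
K - 22*(-43) = 228 - 22*(-43) = 228 + 946 = 1174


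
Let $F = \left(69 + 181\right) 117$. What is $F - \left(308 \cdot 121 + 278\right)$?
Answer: $-8296$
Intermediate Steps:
$F = 29250$ ($F = 250 \cdot 117 = 29250$)
$F - \left(308 \cdot 121 + 278\right) = 29250 - \left(308 \cdot 121 + 278\right) = 29250 - \left(37268 + 278\right) = 29250 - 37546 = -8296$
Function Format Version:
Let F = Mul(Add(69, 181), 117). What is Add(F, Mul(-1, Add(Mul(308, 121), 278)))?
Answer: -8296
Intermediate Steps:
F = 29250 (F = Mul(250, 117) = 29250)
Add(F, Mul(-1, Add(Mul(308, 121), 278))) = Add(29250, Mul(-1, Add(Mul(308, 121), 278))) = Add(29250, Mul(-1, Add(37268, 278))) = Add(29250, Mul(-1, 37546)) = Add(29250, -37546) = -8296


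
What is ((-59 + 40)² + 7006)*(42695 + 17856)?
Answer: 446079217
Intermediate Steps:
((-59 + 40)² + 7006)*(42695 + 17856) = ((-19)² + 7006)*60551 = (361 + 7006)*60551 = 7367*60551 = 446079217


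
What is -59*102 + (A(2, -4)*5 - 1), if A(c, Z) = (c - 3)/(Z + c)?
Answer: -12033/2 ≈ -6016.5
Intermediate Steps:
A(c, Z) = (-3 + c)/(Z + c)
-59*102 + (A(2, -4)*5 - 1) = -59*102 + (((-3 + 2)/(-4 + 2))*5 - 1) = -6018 + ((-1/(-2))*5 - 1) = -6018 + (-1/2*(-1)*5 - 1) = -6018 + ((1/2)*5 - 1) = -6018 + (5/2 - 1) = -6018 + 3/2 = -12033/2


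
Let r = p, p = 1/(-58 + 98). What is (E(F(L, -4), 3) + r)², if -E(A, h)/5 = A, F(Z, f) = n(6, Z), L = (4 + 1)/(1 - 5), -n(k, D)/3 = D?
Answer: 561001/1600 ≈ 350.63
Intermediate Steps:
n(k, D) = -3*D
L = -5/4 (L = 5/(-4) = 5*(-¼) = -5/4 ≈ -1.2500)
F(Z, f) = -3*Z
E(A, h) = -5*A
p = 1/40 ≈ 0.025000
r = 1/40 ≈ 0.025000
(E(F(L, -4), 3) + r)² = (-(-15)*(-5)/4 + 1/40)² = (-5*15/4 + 1/40)² = (-75/4 + 1/40)² = (-749/40)² = 561001/1600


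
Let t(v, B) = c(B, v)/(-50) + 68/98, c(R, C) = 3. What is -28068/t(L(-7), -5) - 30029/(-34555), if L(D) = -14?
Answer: -2376183227963/53663915 ≈ -44279.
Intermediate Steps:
t(v, B) = 1553/2450 (t(v, B) = 3/(-50) + 68/98 = 3*(-1/50) + 68*(1/98) = -3/50 + 34/49 = 1553/2450)
-28068/t(L(-7), -5) - 30029/(-34555) = -28068/1553/2450 - 30029/(-34555) = -28068*2450/1553 - 30029*(-1/34555) = -68766600/1553 + 30029/34555 = -2376183227963/53663915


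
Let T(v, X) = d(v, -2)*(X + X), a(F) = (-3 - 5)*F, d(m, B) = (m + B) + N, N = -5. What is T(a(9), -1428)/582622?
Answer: 112812/291311 ≈ 0.38726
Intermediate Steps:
d(m, B) = -5 + B + m (d(m, B) = (m + B) - 5 = (B + m) - 5 = -5 + B + m)
a(F) = -8*F
T(v, X) = 2*X*(-7 + v) (T(v, X) = (-5 - 2 + v)*(X + X) = (-7 + v)*(2*X) = 2*X*(-7 + v))
T(a(9), -1428)/582622 = (2*(-1428)*(-7 - 8*9))/582622 = (2*(-1428)*(-7 - 72))*(1/582622) = (2*(-1428)*(-79))*(1/582622) = 225624*(1/582622) = 112812/291311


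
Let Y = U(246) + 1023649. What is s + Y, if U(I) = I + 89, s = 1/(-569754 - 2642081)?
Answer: 3288867650639/3211835 ≈ 1.0240e+6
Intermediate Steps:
s = -1/3211835 (s = 1/(-3211835) = -1/3211835 ≈ -3.1135e-7)
U(I) = 89 + I
Y = 1023984 (Y = (89 + 246) + 1023649 = 335 + 1023649 = 1023984)
s + Y = -1/3211835 + 1023984 = 3288867650639/3211835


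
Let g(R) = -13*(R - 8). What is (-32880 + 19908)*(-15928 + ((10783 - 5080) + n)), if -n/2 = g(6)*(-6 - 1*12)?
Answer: 120496908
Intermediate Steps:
g(R) = 104 - 13*R (g(R) = -13*(-8 + R) = 104 - 13*R)
n = 936 (n = -2*(104 - 13*6)*(-6 - 1*12) = -2*(104 - 78)*(-6 - 12) = -52*(-18) = -2*(-468) = 936)
(-32880 + 19908)*(-15928 + ((10783 - 5080) + n)) = (-32880 + 19908)*(-15928 + ((10783 - 5080) + 936)) = -12972*(-15928 + (5703 + 936)) = -12972*(-15928 + 6639) = -12972*(-9289) = 120496908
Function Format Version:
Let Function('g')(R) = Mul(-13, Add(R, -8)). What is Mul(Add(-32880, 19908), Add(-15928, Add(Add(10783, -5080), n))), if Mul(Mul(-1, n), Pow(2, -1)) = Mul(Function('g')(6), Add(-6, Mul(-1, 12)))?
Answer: 120496908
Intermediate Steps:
Function('g')(R) = Add(104, Mul(-13, R)) (Function('g')(R) = Mul(-13, Add(-8, R)) = Add(104, Mul(-13, R)))
n = 936 (n = Mul(-2, Mul(Add(104, Mul(-13, 6)), Add(-6, Mul(-1, 12)))) = Mul(-2, Mul(Add(104, -78), Add(-6, -12))) = Mul(-2, Mul(26, -18)) = Mul(-2, -468) = 936)
Mul(Add(-32880, 19908), Add(-15928, Add(Add(10783, -5080), n))) = Mul(Add(-32880, 19908), Add(-15928, Add(Add(10783, -5080), 936))) = Mul(-12972, Add(-15928, Add(5703, 936))) = Mul(-12972, Add(-15928, 6639)) = Mul(-12972, -9289) = 120496908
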